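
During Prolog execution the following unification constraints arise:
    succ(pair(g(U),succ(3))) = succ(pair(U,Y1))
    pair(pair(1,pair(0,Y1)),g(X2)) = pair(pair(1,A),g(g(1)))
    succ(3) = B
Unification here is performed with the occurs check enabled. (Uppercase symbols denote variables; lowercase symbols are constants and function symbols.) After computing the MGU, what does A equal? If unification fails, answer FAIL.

FAIL

Decompose succ/1: pair(g(U),succ(3)) = pair(U,Y1).
Decompose pair/2: g(U) = U,  succ(3) = Y1.
Occurs check fails: U occurs in g(U); the equation U = g(U) has no finite solution.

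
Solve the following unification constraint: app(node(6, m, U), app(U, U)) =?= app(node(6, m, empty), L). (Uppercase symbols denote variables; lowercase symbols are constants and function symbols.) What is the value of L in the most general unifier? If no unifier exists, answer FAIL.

Decompose app/2: node(6, m, U) =?= node(6, m, empty),  app(U, U) =?= L.
Decompose node/3: 6 =?= 6,  m =?= m,  U =?= empty.
Delete trivial equation 6 =?= 6.
Delete trivial equation m =?= m.
Bind U := empty; substituting into the remaining equation gives: app(empty, empty) =?= L.
Bind L := app(empty, empty).
MGU = { U -> empty, L -> app(empty, empty) }, so L -> app(empty, empty).

app(empty, empty)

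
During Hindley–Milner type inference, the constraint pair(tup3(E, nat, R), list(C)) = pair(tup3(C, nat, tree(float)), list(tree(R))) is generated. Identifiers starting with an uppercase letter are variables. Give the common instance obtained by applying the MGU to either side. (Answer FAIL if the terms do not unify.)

pair(tup3(tree(tree(float)), nat, tree(float)), list(tree(tree(float))))

Decompose pair/2: tup3(E, nat, R) = tup3(C, nat, tree(float)),  list(C) = list(tree(R)).
Decompose tup3/3: E = C,  nat = nat,  R = tree(float).
Bind E := C; no other remaining equation mentions E.
Delete trivial equation nat = nat.
Bind R := tree(float); substituting into the remaining equation gives: list(C) = list(tree(tree(float))).
Decompose list/1: C = tree(tree(float)).
Bind C := tree(tree(float)). Substituting into the earlier binding gives E := tree(tree(float)).
Applying the MGU to either side gives pair(tup3(tree(tree(float)), nat, tree(float)), list(tree(tree(float)))).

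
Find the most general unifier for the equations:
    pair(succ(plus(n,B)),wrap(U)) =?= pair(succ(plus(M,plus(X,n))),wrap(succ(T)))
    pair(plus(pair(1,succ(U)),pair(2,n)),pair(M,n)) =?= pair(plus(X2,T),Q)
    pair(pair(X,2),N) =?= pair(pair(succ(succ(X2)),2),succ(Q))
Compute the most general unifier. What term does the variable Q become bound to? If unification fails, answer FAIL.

pair(n,n)

Decompose pair/2: succ(plus(n,B)) =?= succ(plus(M,plus(X,n))),  wrap(U) =?= wrap(succ(T)).
Decompose succ/1: plus(n,B) =?= plus(M,plus(X,n)).
Decompose plus/2: n =?= M,  B =?= plus(X,n).
Bind M := n; substituting into the one remaining equation that mentions M gives: pair(plus(pair(1,succ(U)),pair(2,n)),pair(n,n)) =?= pair(plus(X2,T),Q).
Bind B := plus(X,n); no other remaining equation mentions B.
Decompose wrap/1: U =?= succ(T).
Bind U := succ(T); substituting into the one remaining equation that mentions U gives: pair(plus(pair(1,succ(succ(T))),pair(2,n)),pair(n,n)) =?= pair(plus(X2,T),Q).
Decompose pair/2: plus(pair(1,succ(succ(T))),pair(2,n)) =?= plus(X2,T),  pair(n,n) =?= Q.
Decompose plus/2: pair(1,succ(succ(T))) =?= X2,  pair(2,n) =?= T.
Bind X2 := pair(1,succ(succ(T))); substituting into the one remaining equation that mentions X2 gives: pair(pair(X,2),N) =?= pair(pair(succ(succ(pair(1,succ(succ(T))))),2),succ(Q)).
Bind T := pair(2,n); substituting into the one remaining equation that mentions T gives: pair(pair(X,2),N) =?= pair(pair(succ(succ(pair(1,succ(succ(pair(2,n)))))),2),succ(Q)). Substituting into the earlier bindings gives U := succ(pair(2,n)), X2 := pair(1,succ(succ(pair(2,n)))).
Bind Q := pair(n,n); substituting into the remaining equation gives: pair(pair(X,2),N) =?= pair(pair(succ(succ(pair(1,succ(succ(pair(2,n)))))),2),succ(pair(n,n))).
Decompose pair/2: pair(X,2) =?= pair(succ(succ(pair(1,succ(succ(pair(2,n)))))),2),  N =?= succ(pair(n,n)).
Decompose pair/2: X =?= succ(succ(pair(1,succ(succ(pair(2,n)))))),  2 =?= 2.
Bind X := succ(succ(pair(1,succ(succ(pair(2,n)))))); no other remaining equation mentions X. Substituting into the earlier binding gives B := plus(succ(succ(pair(1,succ(succ(pair(2,n)))))),n).
Delete trivial equation 2 =?= 2.
Bind N := succ(pair(n,n)).
MGU = { M -> n, B -> plus(succ(succ(pair(1,succ(succ(pair(2,n)))))),n), U -> succ(pair(2,n)), X2 -> pair(1,succ(succ(pair(2,n)))), T -> pair(2,n), Q -> pair(n,n), X -> succ(succ(pair(1,succ(succ(pair(2,n)))))), N -> succ(pair(n,n)) }, so Q -> pair(n,n).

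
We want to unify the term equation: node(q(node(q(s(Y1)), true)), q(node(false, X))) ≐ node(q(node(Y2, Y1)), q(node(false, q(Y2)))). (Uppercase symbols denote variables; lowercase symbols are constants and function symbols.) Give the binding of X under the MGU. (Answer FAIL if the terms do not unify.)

Decompose node/2: q(node(q(s(Y1)), true)) ≐ q(node(Y2, Y1)),  q(node(false, X)) ≐ q(node(false, q(Y2))).
Decompose q/1: node(q(s(Y1)), true) ≐ node(Y2, Y1).
Decompose node/2: q(s(Y1)) ≐ Y2,  true ≐ Y1.
Bind Y2 := q(s(Y1)); substituting into the one remaining equation that mentions Y2 gives: q(node(false, X)) ≐ q(node(false, q(q(s(Y1))))).
Bind Y1 := true; substituting into the remaining equation gives: q(node(false, X)) ≐ q(node(false, q(q(s(true))))). Substituting into the earlier binding gives Y2 := q(s(true)).
Decompose q/1: node(false, X) ≐ node(false, q(q(s(true)))).
Decompose node/2: false ≐ false,  X ≐ q(q(s(true))).
Delete trivial equation false ≐ false.
Bind X := q(q(s(true))).
MGU = { Y2 -> q(s(true)), Y1 -> true, X -> q(q(s(true))) }, so X -> q(q(s(true))).

q(q(s(true)))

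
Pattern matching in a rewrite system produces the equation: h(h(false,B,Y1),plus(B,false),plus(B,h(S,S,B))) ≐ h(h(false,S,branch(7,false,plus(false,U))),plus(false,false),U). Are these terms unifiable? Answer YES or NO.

YES

Decompose h/3: h(false,B,Y1) ≐ h(false,S,branch(7,false,plus(false,U))),  plus(B,false) ≐ plus(false,false),  plus(B,h(S,S,B)) ≐ U.
Decompose h/3: false ≐ false,  B ≐ S,  Y1 ≐ branch(7,false,plus(false,U)).
Delete trivial equation false ≐ false.
Bind B := S; substituting into the 2 remaining equations that mention B gives: plus(S,false) ≐ plus(false,false),  plus(S,h(S,S,S)) ≐ U.
Bind Y1 := branch(7,false,plus(false,U)); no other remaining equation mentions Y1.
Decompose plus/2: S ≐ false,  false ≐ false.
Bind S := false; substituting into the one remaining equation that mentions S gives: plus(false,h(false,false,false)) ≐ U. Substituting into the earlier binding gives B := false.
Delete trivial equation false ≐ false.
Bind U := plus(false,h(false,false,false)). Substituting into the earlier binding gives Y1 := branch(7,false,plus(false,plus(false,h(false,false,false)))).
No equations remain and no clash or occurs-check failure arose, so a unifier exists.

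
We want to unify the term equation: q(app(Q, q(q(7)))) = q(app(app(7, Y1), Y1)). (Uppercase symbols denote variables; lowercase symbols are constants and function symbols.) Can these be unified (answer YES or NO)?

Decompose q/1: app(Q, q(q(7))) = app(app(7, Y1), Y1).
Decompose app/2: Q = app(7, Y1),  q(q(7)) = Y1.
Bind Q := app(7, Y1); no other remaining equation mentions Q.
Bind Y1 := q(q(7)). Substituting into the earlier binding gives Q := app(7, q(q(7))).
No equations remain and no clash or occurs-check failure arose, so a unifier exists.

YES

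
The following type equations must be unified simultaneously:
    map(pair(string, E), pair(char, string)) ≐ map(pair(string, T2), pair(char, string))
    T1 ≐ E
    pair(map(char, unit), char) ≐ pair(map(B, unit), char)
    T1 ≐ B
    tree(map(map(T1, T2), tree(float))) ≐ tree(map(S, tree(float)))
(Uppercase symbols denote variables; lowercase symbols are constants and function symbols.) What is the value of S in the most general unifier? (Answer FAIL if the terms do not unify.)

map(char, char)

Decompose map/2: pair(string, E) ≐ pair(string, T2),  pair(char, string) ≐ pair(char, string).
Decompose pair/2: string ≐ string,  E ≐ T2.
Delete trivial equation string ≐ string.
Bind E := T2; substituting into the one remaining equation that mentions E gives: T1 ≐ T2.
Delete trivial equation pair(char, string) ≐ pair(char, string).
Bind T1 := T2; substituting into the 2 remaining equations that mention T1 gives: T2 ≐ B,  tree(map(map(T2, T2), tree(float))) ≐ tree(map(S, tree(float))).
Decompose pair/2: map(char, unit) ≐ map(B, unit),  char ≐ char.
Decompose map/2: char ≐ B,  unit ≐ unit.
Bind B := char; substituting into the one remaining equation that mentions B gives: T2 ≐ char.
Delete trivial equation unit ≐ unit.
Delete trivial equation char ≐ char.
Bind T2 := char; substituting into the remaining equation gives: tree(map(map(char, char), tree(float))) ≐ tree(map(S, tree(float))). Substituting into the earlier bindings gives E := char, T1 := char.
Decompose tree/1: map(map(char, char), tree(float)) ≐ map(S, tree(float)).
Decompose map/2: map(char, char) ≐ S,  tree(float) ≐ tree(float).
Bind S := map(char, char); no other remaining equation mentions S.
Delete trivial equation tree(float) ≐ tree(float).
MGU = { E -> char, T1 -> char, B -> char, T2 -> char, S -> map(char, char) }, so S -> map(char, char).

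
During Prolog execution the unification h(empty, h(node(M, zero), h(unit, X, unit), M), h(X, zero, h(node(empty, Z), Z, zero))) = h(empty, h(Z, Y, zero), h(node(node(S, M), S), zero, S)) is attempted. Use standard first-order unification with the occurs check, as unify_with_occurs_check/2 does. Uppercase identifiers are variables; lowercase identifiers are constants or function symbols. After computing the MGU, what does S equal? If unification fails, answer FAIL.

Decompose h/3: empty = empty,  h(node(M, zero), h(unit, X, unit), M) = h(Z, Y, zero),  h(X, zero, h(node(empty, Z), Z, zero)) = h(node(node(S, M), S), zero, S).
Delete trivial equation empty = empty.
Decompose h/3: node(M, zero) = Z,  h(unit, X, unit) = Y,  M = zero.
Bind Z := node(M, zero); substituting into the one remaining equation that mentions Z gives: h(X, zero, h(node(empty, node(M, zero)), node(M, zero), zero)) = h(node(node(S, M), S), zero, S).
Bind Y := h(unit, X, unit); no other remaining equation mentions Y.
Bind M := zero; substituting into the remaining equation gives: h(X, zero, h(node(empty, node(zero, zero)), node(zero, zero), zero)) = h(node(node(S, zero), S), zero, S). Substituting into the earlier binding gives Z := node(zero, zero).
Decompose h/3: X = node(node(S, zero), S),  zero = zero,  h(node(empty, node(zero, zero)), node(zero, zero), zero) = S.
Bind X := node(node(S, zero), S); no other remaining equation mentions X. Substituting into the earlier binding gives Y := h(unit, node(node(S, zero), S), unit).
Delete trivial equation zero = zero.
Bind S := h(node(empty, node(zero, zero)), node(zero, zero), zero). Substituting into the earlier bindings gives Y := h(unit, node(node(h(node(empty, node(zero, zero)), node(zero, zero), zero), zero), h(node(empty, node(zero, zero)), node(zero, zero), zero)), unit), X := node(node(h(node(empty, node(zero, zero)), node(zero, zero), zero), zero), h(node(empty, node(zero, zero)), node(zero, zero), zero)).
MGU = { Z ↦ node(zero, zero), Y ↦ h(unit, node(node(h(node(empty, node(zero, zero)), node(zero, zero), zero), zero), h(node(empty, node(zero, zero)), node(zero, zero), zero)), unit), M ↦ zero, X ↦ node(node(h(node(empty, node(zero, zero)), node(zero, zero), zero), zero), h(node(empty, node(zero, zero)), node(zero, zero), zero)), S ↦ h(node(empty, node(zero, zero)), node(zero, zero), zero) }, so S ↦ h(node(empty, node(zero, zero)), node(zero, zero), zero).

h(node(empty, node(zero, zero)), node(zero, zero), zero)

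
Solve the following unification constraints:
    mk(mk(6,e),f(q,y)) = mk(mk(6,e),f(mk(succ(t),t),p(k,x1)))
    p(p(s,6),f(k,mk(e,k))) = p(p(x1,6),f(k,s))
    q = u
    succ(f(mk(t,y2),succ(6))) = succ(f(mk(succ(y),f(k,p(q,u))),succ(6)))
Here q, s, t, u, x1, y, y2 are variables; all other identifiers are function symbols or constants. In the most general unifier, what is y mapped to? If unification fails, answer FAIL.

p(k,mk(e,k))

Decompose mk/2: mk(6,e) = mk(6,e),  f(q,y) = f(mk(succ(t),t),p(k,x1)).
Delete trivial equation mk(6,e) = mk(6,e).
Decompose f/2: q = mk(succ(t),t),  y = p(k,x1).
Bind q := mk(succ(t),t); substituting into the 2 remaining equations that mention q gives: mk(succ(t),t) = u,  succ(f(mk(t,y2),succ(6))) = succ(f(mk(succ(y),f(k,p(mk(succ(t),t),u))),succ(6))).
Bind y := p(k,x1); substituting into the one remaining equation that mentions y gives: succ(f(mk(t,y2),succ(6))) = succ(f(mk(succ(p(k,x1)),f(k,p(mk(succ(t),t),u))),succ(6))).
Decompose p/2: p(s,6) = p(x1,6),  f(k,mk(e,k)) = f(k,s).
Decompose p/2: s = x1,  6 = 6.
Bind s := x1; substituting into the one remaining equation that mentions s gives: f(k,mk(e,k)) = f(k,x1).
Delete trivial equation 6 = 6.
Decompose f/2: k = k,  mk(e,k) = x1.
Delete trivial equation k = k.
Bind x1 := mk(e,k); substituting into the one remaining equation that mentions x1 gives: succ(f(mk(t,y2),succ(6))) = succ(f(mk(succ(p(k,mk(e,k))),f(k,p(mk(succ(t),t),u))),succ(6))). Substituting into the earlier bindings gives y := p(k,mk(e,k)), s := mk(e,k).
Bind u := mk(succ(t),t); substituting into the remaining equation gives: succ(f(mk(t,y2),succ(6))) = succ(f(mk(succ(p(k,mk(e,k))),f(k,p(mk(succ(t),t),mk(succ(t),t)))),succ(6))).
Decompose succ/1: f(mk(t,y2),succ(6)) = f(mk(succ(p(k,mk(e,k))),f(k,p(mk(succ(t),t),mk(succ(t),t)))),succ(6)).
Decompose f/2: mk(t,y2) = mk(succ(p(k,mk(e,k))),f(k,p(mk(succ(t),t),mk(succ(t),t)))),  succ(6) = succ(6).
Decompose mk/2: t = succ(p(k,mk(e,k))),  y2 = f(k,p(mk(succ(t),t),mk(succ(t),t))).
Bind t := succ(p(k,mk(e,k))); substituting into the one remaining equation that mentions t gives: y2 = f(k,p(mk(succ(succ(p(k,mk(e,k)))),succ(p(k,mk(e,k)))),mk(succ(succ(p(k,mk(e,k)))),succ(p(k,mk(e,k)))))). Substituting into the earlier bindings gives q := mk(succ(succ(p(k,mk(e,k)))),succ(p(k,mk(e,k)))), u := mk(succ(succ(p(k,mk(e,k)))),succ(p(k,mk(e,k)))).
Bind y2 := f(k,p(mk(succ(succ(p(k,mk(e,k)))),succ(p(k,mk(e,k)))),mk(succ(succ(p(k,mk(e,k)))),succ(p(k,mk(e,k)))))); no other remaining equation mentions y2.
Delete trivial equation succ(6) = succ(6).
MGU = { q ↦ mk(succ(succ(p(k,mk(e,k)))),succ(p(k,mk(e,k)))), y ↦ p(k,mk(e,k)), s ↦ mk(e,k), x1 ↦ mk(e,k), u ↦ mk(succ(succ(p(k,mk(e,k)))),succ(p(k,mk(e,k)))), t ↦ succ(p(k,mk(e,k))), y2 ↦ f(k,p(mk(succ(succ(p(k,mk(e,k)))),succ(p(k,mk(e,k)))),mk(succ(succ(p(k,mk(e,k)))),succ(p(k,mk(e,k)))))) }, so y ↦ p(k,mk(e,k)).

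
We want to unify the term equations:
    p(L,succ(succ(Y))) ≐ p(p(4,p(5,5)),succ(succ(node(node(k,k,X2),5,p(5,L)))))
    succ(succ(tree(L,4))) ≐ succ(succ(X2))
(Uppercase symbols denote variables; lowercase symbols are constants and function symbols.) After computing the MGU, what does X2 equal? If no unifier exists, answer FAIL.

tree(p(4,p(5,5)),4)

Decompose p/2: L ≐ p(4,p(5,5)),  succ(succ(Y)) ≐ succ(succ(node(node(k,k,X2),5,p(5,L)))).
Bind L := p(4,p(5,5)); substituting into the remaining equations gives: succ(succ(Y)) ≐ succ(succ(node(node(k,k,X2),5,p(5,p(4,p(5,5)))))),  succ(succ(tree(p(4,p(5,5)),4))) ≐ succ(succ(X2)).
Decompose succ/1: succ(Y) ≐ succ(node(node(k,k,X2),5,p(5,p(4,p(5,5))))).
Decompose succ/1: Y ≐ node(node(k,k,X2),5,p(5,p(4,p(5,5)))).
Bind Y := node(node(k,k,X2),5,p(5,p(4,p(5,5)))); no other remaining equation mentions Y.
Decompose succ/1: succ(tree(p(4,p(5,5)),4)) ≐ succ(X2).
Decompose succ/1: tree(p(4,p(5,5)),4) ≐ X2.
Bind X2 := tree(p(4,p(5,5)),4). Substituting into the earlier binding gives Y := node(node(k,k,tree(p(4,p(5,5)),4)),5,p(5,p(4,p(5,5)))).
MGU = { L := p(4,p(5,5)), Y := node(node(k,k,tree(p(4,p(5,5)),4)),5,p(5,p(4,p(5,5)))), X2 := tree(p(4,p(5,5)),4) }, so X2 := tree(p(4,p(5,5)),4).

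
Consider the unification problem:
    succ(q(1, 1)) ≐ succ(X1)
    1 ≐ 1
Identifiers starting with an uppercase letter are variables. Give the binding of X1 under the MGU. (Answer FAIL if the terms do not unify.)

Decompose succ/1: q(1, 1) ≐ X1.
Bind X1 := q(1, 1); no other remaining equation mentions X1.
Delete trivial equation 1 ≐ 1.
MGU = { X1 := q(1, 1) }, so X1 := q(1, 1).

q(1, 1)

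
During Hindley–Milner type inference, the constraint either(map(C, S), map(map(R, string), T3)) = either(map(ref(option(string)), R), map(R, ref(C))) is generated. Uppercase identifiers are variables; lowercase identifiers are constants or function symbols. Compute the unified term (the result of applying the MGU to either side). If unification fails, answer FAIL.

Decompose either/2: map(C, S) = map(ref(option(string)), R),  map(map(R, string), T3) = map(R, ref(C)).
Decompose map/2: C = ref(option(string)),  S = R.
Bind C := ref(option(string)); substituting into the one remaining equation that mentions C gives: map(map(R, string), T3) = map(R, ref(ref(option(string)))).
Bind S := R; no other remaining equation mentions S.
Decompose map/2: map(R, string) = R,  T3 = ref(ref(option(string))).
Occurs check fails: R occurs in map(R, string); the equation R = map(R, string) has no finite solution.

FAIL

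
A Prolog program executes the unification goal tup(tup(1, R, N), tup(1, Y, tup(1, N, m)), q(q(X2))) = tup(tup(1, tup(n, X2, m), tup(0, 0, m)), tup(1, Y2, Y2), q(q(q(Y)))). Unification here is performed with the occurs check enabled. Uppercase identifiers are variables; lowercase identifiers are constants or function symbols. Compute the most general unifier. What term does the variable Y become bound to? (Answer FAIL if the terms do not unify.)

Decompose tup/3: tup(1, R, N) = tup(1, tup(n, X2, m), tup(0, 0, m)),  tup(1, Y, tup(1, N, m)) = tup(1, Y2, Y2),  q(q(X2)) = q(q(q(Y))).
Decompose tup/3: 1 = 1,  R = tup(n, X2, m),  N = tup(0, 0, m).
Delete trivial equation 1 = 1.
Bind R := tup(n, X2, m); no other remaining equation mentions R.
Bind N := tup(0, 0, m); substituting into the one remaining equation that mentions N gives: tup(1, Y, tup(1, tup(0, 0, m), m)) = tup(1, Y2, Y2).
Decompose tup/3: 1 = 1,  Y = Y2,  tup(1, tup(0, 0, m), m) = Y2.
Delete trivial equation 1 = 1.
Bind Y := Y2; substituting into the one remaining equation that mentions Y gives: q(q(X2)) = q(q(q(Y2))).
Bind Y2 := tup(1, tup(0, 0, m), m); substituting into the remaining equation gives: q(q(X2)) = q(q(q(tup(1, tup(0, 0, m), m)))). Substituting into the earlier binding gives Y := tup(1, tup(0, 0, m), m).
Decompose q/1: q(X2) = q(q(tup(1, tup(0, 0, m), m))).
Decompose q/1: X2 = q(tup(1, tup(0, 0, m), m)).
Bind X2 := q(tup(1, tup(0, 0, m), m)). Substituting into the earlier binding gives R := tup(n, q(tup(1, tup(0, 0, m), m)), m).
MGU = { R = tup(n, q(tup(1, tup(0, 0, m), m)), m), N = tup(0, 0, m), Y = tup(1, tup(0, 0, m), m), Y2 = tup(1, tup(0, 0, m), m), X2 = q(tup(1, tup(0, 0, m), m)) }, so Y = tup(1, tup(0, 0, m), m).

tup(1, tup(0, 0, m), m)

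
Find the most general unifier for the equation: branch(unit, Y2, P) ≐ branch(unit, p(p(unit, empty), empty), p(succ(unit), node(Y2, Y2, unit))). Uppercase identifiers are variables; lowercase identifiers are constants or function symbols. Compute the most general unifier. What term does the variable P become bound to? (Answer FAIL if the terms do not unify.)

p(succ(unit), node(p(p(unit, empty), empty), p(p(unit, empty), empty), unit))

Decompose branch/3: unit ≐ unit,  Y2 ≐ p(p(unit, empty), empty),  P ≐ p(succ(unit), node(Y2, Y2, unit)).
Delete trivial equation unit ≐ unit.
Bind Y2 := p(p(unit, empty), empty); substituting into the remaining equation gives: P ≐ p(succ(unit), node(p(p(unit, empty), empty), p(p(unit, empty), empty), unit)).
Bind P := p(succ(unit), node(p(p(unit, empty), empty), p(p(unit, empty), empty), unit)).
MGU = { Y2 ↦ p(p(unit, empty), empty), P ↦ p(succ(unit), node(p(p(unit, empty), empty), p(p(unit, empty), empty), unit)) }, so P ↦ p(succ(unit), node(p(p(unit, empty), empty), p(p(unit, empty), empty), unit)).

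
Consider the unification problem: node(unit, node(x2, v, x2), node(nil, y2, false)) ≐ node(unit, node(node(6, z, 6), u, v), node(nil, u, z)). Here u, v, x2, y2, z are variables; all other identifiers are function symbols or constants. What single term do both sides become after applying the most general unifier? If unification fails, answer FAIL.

node(unit, node(node(6, false, 6), node(6, false, 6), node(6, false, 6)), node(nil, node(6, false, 6), false))

Decompose node/3: unit ≐ unit,  node(x2, v, x2) ≐ node(node(6, z, 6), u, v),  node(nil, y2, false) ≐ node(nil, u, z).
Delete trivial equation unit ≐ unit.
Decompose node/3: x2 ≐ node(6, z, 6),  v ≐ u,  x2 ≐ v.
Bind x2 := node(6, z, 6); substituting into the one remaining equation that mentions x2 gives: node(6, z, 6) ≐ v.
Bind v := u; substituting into the one remaining equation that mentions v gives: node(6, z, 6) ≐ u.
Bind u := node(6, z, 6); substituting into the remaining equation gives: node(nil, y2, false) ≐ node(nil, node(6, z, 6), z). Substituting into the earlier binding gives v := node(6, z, 6).
Decompose node/3: nil ≐ nil,  y2 ≐ node(6, z, 6),  false ≐ z.
Delete trivial equation nil ≐ nil.
Bind y2 := node(6, z, 6); no other remaining equation mentions y2.
Bind z := false. Substituting into the earlier bindings gives x2 := node(6, false, 6), v := node(6, false, 6), u := node(6, false, 6), y2 := node(6, false, 6).
Applying the MGU to either side gives node(unit, node(node(6, false, 6), node(6, false, 6), node(6, false, 6)), node(nil, node(6, false, 6), false)).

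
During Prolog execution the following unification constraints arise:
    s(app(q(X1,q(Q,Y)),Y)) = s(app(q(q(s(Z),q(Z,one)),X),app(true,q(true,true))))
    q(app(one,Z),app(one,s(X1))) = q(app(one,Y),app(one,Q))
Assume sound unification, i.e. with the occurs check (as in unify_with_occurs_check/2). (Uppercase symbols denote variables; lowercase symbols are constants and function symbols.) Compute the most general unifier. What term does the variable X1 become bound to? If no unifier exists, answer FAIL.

q(s(app(true,q(true,true))),q(app(true,q(true,true)),one))

Decompose s/1: app(q(X1,q(Q,Y)),Y) = app(q(q(s(Z),q(Z,one)),X),app(true,q(true,true))).
Decompose app/2: q(X1,q(Q,Y)) = q(q(s(Z),q(Z,one)),X),  Y = app(true,q(true,true)).
Decompose q/2: X1 = q(s(Z),q(Z,one)),  q(Q,Y) = X.
Bind X1 := q(s(Z),q(Z,one)); substituting into the one remaining equation that mentions X1 gives: q(app(one,Z),app(one,s(q(s(Z),q(Z,one))))) = q(app(one,Y),app(one,Q)).
Bind X := q(Q,Y); no other remaining equation mentions X.
Bind Y := app(true,q(true,true)); substituting into the remaining equation gives: q(app(one,Z),app(one,s(q(s(Z),q(Z,one))))) = q(app(one,app(true,q(true,true))),app(one,Q)). Substituting into the earlier binding gives X := q(Q,app(true,q(true,true))).
Decompose q/2: app(one,Z) = app(one,app(true,q(true,true))),  app(one,s(q(s(Z),q(Z,one)))) = app(one,Q).
Decompose app/2: one = one,  Z = app(true,q(true,true)).
Delete trivial equation one = one.
Bind Z := app(true,q(true,true)); substituting into the remaining equation gives: app(one,s(q(s(app(true,q(true,true))),q(app(true,q(true,true)),one)))) = app(one,Q). Substituting into the earlier binding gives X1 := q(s(app(true,q(true,true))),q(app(true,q(true,true)),one)).
Decompose app/2: one = one,  s(q(s(app(true,q(true,true))),q(app(true,q(true,true)),one))) = Q.
Delete trivial equation one = one.
Bind Q := s(q(s(app(true,q(true,true))),q(app(true,q(true,true)),one))). Substituting into the earlier binding gives X := q(s(q(s(app(true,q(true,true))),q(app(true,q(true,true)),one))),app(true,q(true,true))).
MGU = { X1 = q(s(app(true,q(true,true))),q(app(true,q(true,true)),one)), X = q(s(q(s(app(true,q(true,true))),q(app(true,q(true,true)),one))),app(true,q(true,true))), Y = app(true,q(true,true)), Z = app(true,q(true,true)), Q = s(q(s(app(true,q(true,true))),q(app(true,q(true,true)),one))) }, so X1 = q(s(app(true,q(true,true))),q(app(true,q(true,true)),one)).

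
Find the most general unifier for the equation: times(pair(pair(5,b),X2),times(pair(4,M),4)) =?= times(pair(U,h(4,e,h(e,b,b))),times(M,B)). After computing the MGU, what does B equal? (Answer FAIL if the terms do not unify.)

Decompose times/2: pair(pair(5,b),X2) =?= pair(U,h(4,e,h(e,b,b))),  times(pair(4,M),4) =?= times(M,B).
Decompose pair/2: pair(5,b) =?= U,  X2 =?= h(4,e,h(e,b,b)).
Bind U := pair(5,b); no other remaining equation mentions U.
Bind X2 := h(4,e,h(e,b,b)); no other remaining equation mentions X2.
Decompose times/2: pair(4,M) =?= M,  4 =?= B.
Occurs check fails: M occurs in pair(4,M); the equation M =?= pair(4,M) has no finite solution.

FAIL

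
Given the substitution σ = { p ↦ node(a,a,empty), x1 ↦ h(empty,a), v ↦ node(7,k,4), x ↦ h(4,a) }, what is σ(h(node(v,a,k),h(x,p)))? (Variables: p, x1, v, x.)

Replace each occurrence of p with node(a,a,empty).
Replace each occurrence of v with node(7,k,4).
Replace each occurrence of x with h(4,a).
Result: h(node(node(7,k,4),a,k),h(h(4,a),node(a,a,empty))).

h(node(node(7,k,4),a,k),h(h(4,a),node(a,a,empty)))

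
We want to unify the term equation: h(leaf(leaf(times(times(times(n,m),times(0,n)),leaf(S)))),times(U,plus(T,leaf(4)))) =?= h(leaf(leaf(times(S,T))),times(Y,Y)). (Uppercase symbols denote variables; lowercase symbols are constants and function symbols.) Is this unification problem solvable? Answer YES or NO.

YES

Decompose h/2: leaf(leaf(times(times(times(n,m),times(0,n)),leaf(S)))) =?= leaf(leaf(times(S,T))),  times(U,plus(T,leaf(4))) =?= times(Y,Y).
Decompose leaf/1: leaf(times(times(times(n,m),times(0,n)),leaf(S))) =?= leaf(times(S,T)).
Decompose leaf/1: times(times(times(n,m),times(0,n)),leaf(S)) =?= times(S,T).
Decompose times/2: times(times(n,m),times(0,n)) =?= S,  leaf(S) =?= T.
Bind S := times(times(n,m),times(0,n)); substituting into the one remaining equation that mentions S gives: leaf(times(times(n,m),times(0,n))) =?= T.
Bind T := leaf(times(times(n,m),times(0,n))); substituting into the remaining equation gives: times(U,plus(leaf(times(times(n,m),times(0,n))),leaf(4))) =?= times(Y,Y).
Decompose times/2: U =?= Y,  plus(leaf(times(times(n,m),times(0,n))),leaf(4)) =?= Y.
Bind U := Y; no other remaining equation mentions U.
Bind Y := plus(leaf(times(times(n,m),times(0,n))),leaf(4)). Substituting into the earlier binding gives U := plus(leaf(times(times(n,m),times(0,n))),leaf(4)).
No equations remain and no clash or occurs-check failure arose, so a unifier exists.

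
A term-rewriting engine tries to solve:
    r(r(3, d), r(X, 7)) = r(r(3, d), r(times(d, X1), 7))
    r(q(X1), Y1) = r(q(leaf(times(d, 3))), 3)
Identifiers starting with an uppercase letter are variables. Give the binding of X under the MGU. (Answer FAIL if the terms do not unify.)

Decompose r/2: r(3, d) = r(3, d),  r(X, 7) = r(times(d, X1), 7).
Delete trivial equation r(3, d) = r(3, d).
Decompose r/2: X = times(d, X1),  7 = 7.
Bind X := times(d, X1); no other remaining equation mentions X.
Delete trivial equation 7 = 7.
Decompose r/2: q(X1) = q(leaf(times(d, 3))),  Y1 = 3.
Decompose q/1: X1 = leaf(times(d, 3)).
Bind X1 := leaf(times(d, 3)); no other remaining equation mentions X1. Substituting into the earlier binding gives X := times(d, leaf(times(d, 3))).
Bind Y1 := 3.
MGU = { X := times(d, leaf(times(d, 3))), X1 := leaf(times(d, 3)), Y1 := 3 }, so X := times(d, leaf(times(d, 3))).

times(d, leaf(times(d, 3)))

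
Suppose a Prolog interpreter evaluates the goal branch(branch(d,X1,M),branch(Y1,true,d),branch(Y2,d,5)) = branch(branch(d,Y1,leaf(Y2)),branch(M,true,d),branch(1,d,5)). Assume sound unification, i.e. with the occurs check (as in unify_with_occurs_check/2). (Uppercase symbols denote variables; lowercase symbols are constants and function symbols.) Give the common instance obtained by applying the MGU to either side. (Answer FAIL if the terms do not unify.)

branch(branch(d,leaf(1),leaf(1)),branch(leaf(1),true,d),branch(1,d,5))

Decompose branch/3: branch(d,X1,M) = branch(d,Y1,leaf(Y2)),  branch(Y1,true,d) = branch(M,true,d),  branch(Y2,d,5) = branch(1,d,5).
Decompose branch/3: d = d,  X1 = Y1,  M = leaf(Y2).
Delete trivial equation d = d.
Bind X1 := Y1; no other remaining equation mentions X1.
Bind M := leaf(Y2); substituting into the one remaining equation that mentions M gives: branch(Y1,true,d) = branch(leaf(Y2),true,d).
Decompose branch/3: Y1 = leaf(Y2),  true = true,  d = d.
Bind Y1 := leaf(Y2); no other remaining equation mentions Y1. Substituting into the earlier binding gives X1 := leaf(Y2).
Delete trivial equation true = true.
Delete trivial equation d = d.
Decompose branch/3: Y2 = 1,  d = d,  5 = 5.
Bind Y2 := 1; no other remaining equation mentions Y2. Substituting into the earlier bindings gives X1 := leaf(1), M := leaf(1), Y1 := leaf(1).
Delete trivial equation d = d.
Delete trivial equation 5 = 5.
Applying the MGU to either side gives branch(branch(d,leaf(1),leaf(1)),branch(leaf(1),true,d),branch(1,d,5)).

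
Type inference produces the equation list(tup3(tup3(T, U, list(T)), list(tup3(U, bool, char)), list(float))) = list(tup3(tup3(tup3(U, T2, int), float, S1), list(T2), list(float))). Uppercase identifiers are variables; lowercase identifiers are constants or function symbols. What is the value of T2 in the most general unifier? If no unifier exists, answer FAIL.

tup3(float, bool, char)

Decompose list/1: tup3(tup3(T, U, list(T)), list(tup3(U, bool, char)), list(float)) = tup3(tup3(tup3(U, T2, int), float, S1), list(T2), list(float)).
Decompose tup3/3: tup3(T, U, list(T)) = tup3(tup3(U, T2, int), float, S1),  list(tup3(U, bool, char)) = list(T2),  list(float) = list(float).
Decompose tup3/3: T = tup3(U, T2, int),  U = float,  list(T) = S1.
Bind T := tup3(U, T2, int); substituting into the one remaining equation that mentions T gives: list(tup3(U, T2, int)) = S1.
Bind U := float; substituting into the 2 remaining equations that mention U gives: list(tup3(float, T2, int)) = S1,  list(tup3(float, bool, char)) = list(T2). Substituting into the earlier binding gives T := tup3(float, T2, int).
Bind S1 := list(tup3(float, T2, int)); no other remaining equation mentions S1.
Decompose list/1: tup3(float, bool, char) = T2.
Bind T2 := tup3(float, bool, char); no other remaining equation mentions T2. Substituting into the earlier bindings gives T := tup3(float, tup3(float, bool, char), int), S1 := list(tup3(float, tup3(float, bool, char), int)).
Delete trivial equation list(float) = list(float).
MGU = { T := tup3(float, tup3(float, bool, char), int), U := float, S1 := list(tup3(float, tup3(float, bool, char), int)), T2 := tup3(float, bool, char) }, so T2 := tup3(float, bool, char).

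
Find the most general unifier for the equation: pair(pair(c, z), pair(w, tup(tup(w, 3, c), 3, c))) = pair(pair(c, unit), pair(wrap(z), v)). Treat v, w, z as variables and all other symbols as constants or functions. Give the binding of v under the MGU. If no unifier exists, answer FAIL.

Decompose pair/2: pair(c, z) = pair(c, unit),  pair(w, tup(tup(w, 3, c), 3, c)) = pair(wrap(z), v).
Decompose pair/2: c = c,  z = unit.
Delete trivial equation c = c.
Bind z := unit; substituting into the remaining equation gives: pair(w, tup(tup(w, 3, c), 3, c)) = pair(wrap(unit), v).
Decompose pair/2: w = wrap(unit),  tup(tup(w, 3, c), 3, c) = v.
Bind w := wrap(unit); substituting into the remaining equation gives: tup(tup(wrap(unit), 3, c), 3, c) = v.
Bind v := tup(tup(wrap(unit), 3, c), 3, c).
MGU = { z ↦ unit, w ↦ wrap(unit), v ↦ tup(tup(wrap(unit), 3, c), 3, c) }, so v ↦ tup(tup(wrap(unit), 3, c), 3, c).

tup(tup(wrap(unit), 3, c), 3, c)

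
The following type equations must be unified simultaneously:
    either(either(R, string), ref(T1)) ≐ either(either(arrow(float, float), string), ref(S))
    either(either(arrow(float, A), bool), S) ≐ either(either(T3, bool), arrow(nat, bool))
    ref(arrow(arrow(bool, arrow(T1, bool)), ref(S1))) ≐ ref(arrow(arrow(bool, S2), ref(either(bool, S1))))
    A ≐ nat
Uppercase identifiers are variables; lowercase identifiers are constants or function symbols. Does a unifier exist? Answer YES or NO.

Decompose either/2: either(R, string) ≐ either(arrow(float, float), string),  ref(T1) ≐ ref(S).
Decompose either/2: R ≐ arrow(float, float),  string ≐ string.
Bind R := arrow(float, float); no other remaining equation mentions R.
Delete trivial equation string ≐ string.
Decompose ref/1: T1 ≐ S.
Bind T1 := S; substituting into the one remaining equation that mentions T1 gives: ref(arrow(arrow(bool, arrow(S, bool)), ref(S1))) ≐ ref(arrow(arrow(bool, S2), ref(either(bool, S1)))).
Decompose either/2: either(arrow(float, A), bool) ≐ either(T3, bool),  S ≐ arrow(nat, bool).
Decompose either/2: arrow(float, A) ≐ T3,  bool ≐ bool.
Bind T3 := arrow(float, A); no other remaining equation mentions T3.
Delete trivial equation bool ≐ bool.
Bind S := arrow(nat, bool); substituting into the one remaining equation that mentions S gives: ref(arrow(arrow(bool, arrow(arrow(nat, bool), bool)), ref(S1))) ≐ ref(arrow(arrow(bool, S2), ref(either(bool, S1)))). Substituting into the earlier binding gives T1 := arrow(nat, bool).
Decompose ref/1: arrow(arrow(bool, arrow(arrow(nat, bool), bool)), ref(S1)) ≐ arrow(arrow(bool, S2), ref(either(bool, S1))).
Decompose arrow/2: arrow(bool, arrow(arrow(nat, bool), bool)) ≐ arrow(bool, S2),  ref(S1) ≐ ref(either(bool, S1)).
Decompose arrow/2: bool ≐ bool,  arrow(arrow(nat, bool), bool) ≐ S2.
Delete trivial equation bool ≐ bool.
Bind S2 := arrow(arrow(nat, bool), bool); no other remaining equation mentions S2.
Decompose ref/1: S1 ≐ either(bool, S1).
Occurs check fails: S1 occurs in either(bool, S1); the equation S1 ≐ either(bool, S1) has no finite solution.

NO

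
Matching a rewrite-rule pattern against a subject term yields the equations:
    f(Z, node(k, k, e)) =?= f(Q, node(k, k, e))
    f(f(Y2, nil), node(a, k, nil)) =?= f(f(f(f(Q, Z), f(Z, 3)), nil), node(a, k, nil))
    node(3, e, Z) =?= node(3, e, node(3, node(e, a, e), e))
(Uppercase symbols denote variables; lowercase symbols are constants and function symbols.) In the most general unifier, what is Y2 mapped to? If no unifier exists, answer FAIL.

Decompose f/2: Z =?= Q,  node(k, k, e) =?= node(k, k, e).
Bind Z := Q; substituting into the 2 remaining equations that mention Z gives: f(f(Y2, nil), node(a, k, nil)) =?= f(f(f(f(Q, Q), f(Q, 3)), nil), node(a, k, nil)),  node(3, e, Q) =?= node(3, e, node(3, node(e, a, e), e)).
Delete trivial equation node(k, k, e) =?= node(k, k, e).
Decompose f/2: f(Y2, nil) =?= f(f(f(Q, Q), f(Q, 3)), nil),  node(a, k, nil) =?= node(a, k, nil).
Decompose f/2: Y2 =?= f(f(Q, Q), f(Q, 3)),  nil =?= nil.
Bind Y2 := f(f(Q, Q), f(Q, 3)); no other remaining equation mentions Y2.
Delete trivial equation nil =?= nil.
Delete trivial equation node(a, k, nil) =?= node(a, k, nil).
Decompose node/3: 3 =?= 3,  e =?= e,  Q =?= node(3, node(e, a, e), e).
Delete trivial equation 3 =?= 3.
Delete trivial equation e =?= e.
Bind Q := node(3, node(e, a, e), e). Substituting into the earlier bindings gives Z := node(3, node(e, a, e), e), Y2 := f(f(node(3, node(e, a, e), e), node(3, node(e, a, e), e)), f(node(3, node(e, a, e), e), 3)).
MGU = { Z -> node(3, node(e, a, e), e), Y2 -> f(f(node(3, node(e, a, e), e), node(3, node(e, a, e), e)), f(node(3, node(e, a, e), e), 3)), Q -> node(3, node(e, a, e), e) }, so Y2 -> f(f(node(3, node(e, a, e), e), node(3, node(e, a, e), e)), f(node(3, node(e, a, e), e), 3)).

f(f(node(3, node(e, a, e), e), node(3, node(e, a, e), e)), f(node(3, node(e, a, e), e), 3))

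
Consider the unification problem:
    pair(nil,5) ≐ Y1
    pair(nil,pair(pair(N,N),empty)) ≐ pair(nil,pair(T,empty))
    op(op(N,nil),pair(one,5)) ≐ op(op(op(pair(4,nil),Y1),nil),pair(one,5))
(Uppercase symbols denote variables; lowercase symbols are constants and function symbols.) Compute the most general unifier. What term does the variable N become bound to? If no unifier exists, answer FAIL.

Bind Y1 := pair(nil,5); substituting into the one remaining equation that mentions Y1 gives: op(op(N,nil),pair(one,5)) ≐ op(op(op(pair(4,nil),pair(nil,5)),nil),pair(one,5)).
Decompose pair/2: nil ≐ nil,  pair(pair(N,N),empty) ≐ pair(T,empty).
Delete trivial equation nil ≐ nil.
Decompose pair/2: pair(N,N) ≐ T,  empty ≐ empty.
Bind T := pair(N,N); no other remaining equation mentions T.
Delete trivial equation empty ≐ empty.
Decompose op/2: op(N,nil) ≐ op(op(pair(4,nil),pair(nil,5)),nil),  pair(one,5) ≐ pair(one,5).
Decompose op/2: N ≐ op(pair(4,nil),pair(nil,5)),  nil ≐ nil.
Bind N := op(pair(4,nil),pair(nil,5)); no other remaining equation mentions N. Substituting into the earlier binding gives T := pair(op(pair(4,nil),pair(nil,5)),op(pair(4,nil),pair(nil,5))).
Delete trivial equation nil ≐ nil.
Delete trivial equation pair(one,5) ≐ pair(one,5).
MGU = { Y1 -> pair(nil,5), T -> pair(op(pair(4,nil),pair(nil,5)),op(pair(4,nil),pair(nil,5))), N -> op(pair(4,nil),pair(nil,5)) }, so N -> op(pair(4,nil),pair(nil,5)).

op(pair(4,nil),pair(nil,5))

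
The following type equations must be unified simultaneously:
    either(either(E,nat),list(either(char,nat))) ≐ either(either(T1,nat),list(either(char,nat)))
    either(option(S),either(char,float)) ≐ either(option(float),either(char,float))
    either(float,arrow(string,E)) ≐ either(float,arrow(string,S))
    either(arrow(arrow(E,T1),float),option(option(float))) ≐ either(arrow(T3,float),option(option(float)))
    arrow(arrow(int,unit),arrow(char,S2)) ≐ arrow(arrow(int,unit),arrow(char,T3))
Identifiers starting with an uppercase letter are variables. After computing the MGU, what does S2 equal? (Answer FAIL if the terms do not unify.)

Decompose either/2: either(E,nat) ≐ either(T1,nat),  list(either(char,nat)) ≐ list(either(char,nat)).
Decompose either/2: E ≐ T1,  nat ≐ nat.
Bind E := T1; substituting into the 2 remaining equations that mention E gives: either(float,arrow(string,T1)) ≐ either(float,arrow(string,S)),  either(arrow(arrow(T1,T1),float),option(option(float))) ≐ either(arrow(T3,float),option(option(float))).
Delete trivial equation nat ≐ nat.
Delete trivial equation list(either(char,nat)) ≐ list(either(char,nat)).
Decompose either/2: option(S) ≐ option(float),  either(char,float) ≐ either(char,float).
Decompose option/1: S ≐ float.
Bind S := float; substituting into the one remaining equation that mentions S gives: either(float,arrow(string,T1)) ≐ either(float,arrow(string,float)).
Delete trivial equation either(char,float) ≐ either(char,float).
Decompose either/2: float ≐ float,  arrow(string,T1) ≐ arrow(string,float).
Delete trivial equation float ≐ float.
Decompose arrow/2: string ≐ string,  T1 ≐ float.
Delete trivial equation string ≐ string.
Bind T1 := float; substituting into the one remaining equation that mentions T1 gives: either(arrow(arrow(float,float),float),option(option(float))) ≐ either(arrow(T3,float),option(option(float))). Substituting into the earlier binding gives E := float.
Decompose either/2: arrow(arrow(float,float),float) ≐ arrow(T3,float),  option(option(float)) ≐ option(option(float)).
Decompose arrow/2: arrow(float,float) ≐ T3,  float ≐ float.
Bind T3 := arrow(float,float); substituting into the one remaining equation that mentions T3 gives: arrow(arrow(int,unit),arrow(char,S2)) ≐ arrow(arrow(int,unit),arrow(char,arrow(float,float))).
Delete trivial equation float ≐ float.
Delete trivial equation option(option(float)) ≐ option(option(float)).
Decompose arrow/2: arrow(int,unit) ≐ arrow(int,unit),  arrow(char,S2) ≐ arrow(char,arrow(float,float)).
Delete trivial equation arrow(int,unit) ≐ arrow(int,unit).
Decompose arrow/2: char ≐ char,  S2 ≐ arrow(float,float).
Delete trivial equation char ≐ char.
Bind S2 := arrow(float,float).
MGU = { E ↦ float, S ↦ float, T1 ↦ float, T3 ↦ arrow(float,float), S2 ↦ arrow(float,float) }, so S2 ↦ arrow(float,float).

arrow(float,float)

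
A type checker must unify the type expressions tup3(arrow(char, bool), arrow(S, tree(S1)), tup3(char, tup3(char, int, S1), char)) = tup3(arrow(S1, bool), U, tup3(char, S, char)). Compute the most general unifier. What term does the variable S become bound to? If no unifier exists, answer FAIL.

tup3(char, int, char)

Decompose tup3/3: arrow(char, bool) = arrow(S1, bool),  arrow(S, tree(S1)) = U,  tup3(char, tup3(char, int, S1), char) = tup3(char, S, char).
Decompose arrow/2: char = S1,  bool = bool.
Bind S1 := char; substituting into the 2 remaining equations that mention S1 gives: arrow(S, tree(char)) = U,  tup3(char, tup3(char, int, char), char) = tup3(char, S, char).
Delete trivial equation bool = bool.
Bind U := arrow(S, tree(char)); no other remaining equation mentions U.
Decompose tup3/3: char = char,  tup3(char, int, char) = S,  char = char.
Delete trivial equation char = char.
Bind S := tup3(char, int, char); no other remaining equation mentions S. Substituting into the earlier binding gives U := arrow(tup3(char, int, char), tree(char)).
Delete trivial equation char = char.
MGU = { S1 -> char, U -> arrow(tup3(char, int, char), tree(char)), S -> tup3(char, int, char) }, so S -> tup3(char, int, char).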